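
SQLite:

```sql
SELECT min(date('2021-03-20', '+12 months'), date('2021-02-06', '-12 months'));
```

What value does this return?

2020-02-06

date('2021-03-20', '+12 months') → 2022-03-20.
date('2021-02-06', '-12 months') → 2020-02-06.
Earlier of the two is 2020-02-06.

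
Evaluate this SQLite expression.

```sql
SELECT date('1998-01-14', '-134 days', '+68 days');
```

Applying '-134 days' to 1998-01-14: counting 134 days back gives 1997-09-02.
Applying '+68 days' to 1997-09-02: counting 68 days forward gives 1997-11-09.

1997-11-09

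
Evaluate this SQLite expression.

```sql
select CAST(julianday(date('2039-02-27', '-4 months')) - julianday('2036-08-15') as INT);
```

803

Adding -4 months to 2039-02-27 gives 2038-10-27.
16 days remain in August 2036 after the 15th (31 − 15).
Full months from September 2036 through September 2038 contribute their day counts.
Then 27 days into October 2038.
Total: 16 + 30 + 31 + 30 + 31 + 31 + 28 + 31 + 30 + 31 + 30 + 31 + 31 + 30 + 31 + 30 + 31 + 31 + 28 + 31 + 30 + 31 + 30 + 31 + 31 + 30 + 27 = 803.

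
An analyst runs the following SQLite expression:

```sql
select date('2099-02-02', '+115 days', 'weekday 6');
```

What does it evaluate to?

Applying '+115 days' to 2099-02-02: counting 115 days forward gives 2099-05-28.
`weekday 6` advances to the next Saturday; 2099-05-28 is a Thursday, so it moves forward to 2099-05-30.

2099-05-30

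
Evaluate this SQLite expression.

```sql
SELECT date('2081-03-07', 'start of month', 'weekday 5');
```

`start of month` rewinds 2081-03-07 to 2081-03-01.
`weekday 5` advances to the next Friday; 2081-03-01 is a Saturday, so it moves forward to 2081-03-07.

2081-03-07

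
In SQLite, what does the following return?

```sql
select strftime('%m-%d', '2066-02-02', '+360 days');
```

First apply '+360 days': 2066-02-02 → 2067-01-28.
`%m-%d` extracts the month-day: 01-28.

01-28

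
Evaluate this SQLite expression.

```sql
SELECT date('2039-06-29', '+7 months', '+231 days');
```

2040-09-16

Adding +7 months to 2039-06-29 gives 2040-01-29.
Applying '+231 days' to 2040-01-29: counting 231 days forward gives 2040-09-16.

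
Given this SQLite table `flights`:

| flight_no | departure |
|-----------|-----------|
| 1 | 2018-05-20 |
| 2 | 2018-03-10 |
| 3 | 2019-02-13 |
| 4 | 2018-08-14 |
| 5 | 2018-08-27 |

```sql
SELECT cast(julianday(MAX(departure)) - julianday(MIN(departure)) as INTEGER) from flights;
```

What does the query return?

340

MIN = 2018-03-10, MAX = 2019-02-13.
21 days remain in March 2018 after the 10th (31 − 10).
Full months from April 2018 through January 2019 contribute their day counts.
Then 13 days into February 2019.
Total: 21 + 30 + 31 + 30 + 31 + 31 + 30 + 31 + 30 + 31 + 31 + 13 = 340.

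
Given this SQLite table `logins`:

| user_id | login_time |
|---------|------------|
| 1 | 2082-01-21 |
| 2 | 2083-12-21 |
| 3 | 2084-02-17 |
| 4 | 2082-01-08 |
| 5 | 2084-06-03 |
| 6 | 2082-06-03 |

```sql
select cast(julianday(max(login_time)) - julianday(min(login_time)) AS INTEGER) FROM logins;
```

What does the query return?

877

MIN = 2082-01-08, MAX = 2084-06-03.
23 days remain in January 2082 after the 8th (31 − 8).
Full months from February 2082 through May 2084 contribute their day counts.
Then 3 days into June 2084.
Total: 23 + 28 + 31 + 30 + 31 + 30 + 31 + 31 + 30 + 31 + 30 + 31 + 31 + 28 + 31 + 30 + 31 + 30 + 31 + 31 + 30 + 31 + 30 + 31 + 31 + 29 + 31 + 30 + 31 + 3 = 877.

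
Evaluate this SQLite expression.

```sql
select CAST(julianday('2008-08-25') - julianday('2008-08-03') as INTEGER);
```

Both dates are in August 2008: 25 − 3 = 22.

22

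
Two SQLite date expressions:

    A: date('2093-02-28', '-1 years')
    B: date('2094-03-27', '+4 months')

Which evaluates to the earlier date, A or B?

A

A = 2092-02-28.
B = 2094-07-27.
A is earlier.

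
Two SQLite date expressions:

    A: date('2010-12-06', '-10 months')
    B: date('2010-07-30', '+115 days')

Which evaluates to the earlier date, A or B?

A = 2010-02-06.
B = 2010-11-22.
A is earlier.

A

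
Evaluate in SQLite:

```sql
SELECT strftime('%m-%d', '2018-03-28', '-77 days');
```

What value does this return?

First apply '-77 days': 2018-03-28 → 2018-01-10.
`%m-%d` extracts the month-day: 01-10.

01-10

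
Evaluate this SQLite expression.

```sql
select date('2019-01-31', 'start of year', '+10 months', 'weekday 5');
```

`start of year` rewinds 2019-01-31 to 2019-01-01.
Adding +10 months to 2019-01-01 gives 2019-11-01.
`weekday 5` advances to the next Friday; 2019-11-01 is already a Friday, so it stays at 2019-11-01.

2019-11-01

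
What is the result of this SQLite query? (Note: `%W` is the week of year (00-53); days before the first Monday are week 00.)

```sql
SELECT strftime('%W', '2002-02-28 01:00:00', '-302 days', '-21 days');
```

15

First apply '-302 days', '-21 days': 2002-02-28 01:00:00 → 2001-04-11 01:00:00.
2001-04-11 is a Wednesday. SQLite's %W counts Mondays since the year started; the result is 15.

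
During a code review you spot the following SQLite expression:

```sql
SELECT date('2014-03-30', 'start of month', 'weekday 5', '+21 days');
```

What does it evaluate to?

`start of month` rewinds 2014-03-30 to 2014-03-01.
`weekday 5` advances to the next Friday; 2014-03-01 is a Saturday, so it moves forward to 2014-03-07.
Advancing 21 more days within March lands on 2014-03-28.

2014-03-28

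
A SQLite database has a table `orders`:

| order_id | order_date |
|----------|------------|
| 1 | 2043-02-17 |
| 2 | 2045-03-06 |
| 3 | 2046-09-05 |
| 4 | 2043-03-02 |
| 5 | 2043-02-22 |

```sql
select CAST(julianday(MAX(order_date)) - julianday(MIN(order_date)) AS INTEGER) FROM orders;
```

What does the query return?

MIN = 2043-02-17, MAX = 2046-09-05.
11 days remain in February 2043 after the 17th (28 − 17).
Full months from March 2043 through August 2046 contribute their day counts.
Then 5 days into September 2046.
Total: 11 + 31 + 30 + 31 + 30 + 31 + 31 + 30 + 31 + 30 + 31 + 31 + 29 + 31 + 30 + 31 + 30 + 31 + 31 + 30 + 31 + 30 + 31 + 31 + 28 + 31 + 30 + 31 + 30 + 31 + 31 + 30 + 31 + 30 + 31 + 31 + 28 + 31 + 30 + 31 + 30 + 31 + 31 + 5 = 1296.

1296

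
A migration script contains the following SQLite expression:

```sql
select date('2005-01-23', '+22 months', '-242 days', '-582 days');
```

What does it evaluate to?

Adding +22 months to 2005-01-23 gives 2006-11-23.
Applying '-242 days' to 2006-11-23: counting 242 days back gives 2006-03-26.
Applying '-582 days' to 2006-03-26: counting 582 days back gives 2004-08-21.

2004-08-21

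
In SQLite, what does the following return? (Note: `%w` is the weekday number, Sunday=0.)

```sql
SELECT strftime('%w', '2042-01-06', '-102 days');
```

First apply '-102 days': 2042-01-06 → 2041-09-26.
2041-09-26 is a Thursday; with Sunday=0 that is 4.

4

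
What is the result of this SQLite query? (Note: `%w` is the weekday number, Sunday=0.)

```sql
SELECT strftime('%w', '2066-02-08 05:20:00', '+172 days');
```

5

First apply '+172 days': 2066-02-08 05:20:00 → 2066-07-30 05:20:00.
2066-07-30 is a Friday; with Sunday=0 that is 5.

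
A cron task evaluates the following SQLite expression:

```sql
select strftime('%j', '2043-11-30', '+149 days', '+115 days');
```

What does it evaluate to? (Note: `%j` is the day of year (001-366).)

233

First apply '+149 days', '+115 days': 2043-11-30 → 2044-08-20.
Day-of-year for 2044-08-20: days since 2044-01-01 inclusive = 233, zero-padded to 233.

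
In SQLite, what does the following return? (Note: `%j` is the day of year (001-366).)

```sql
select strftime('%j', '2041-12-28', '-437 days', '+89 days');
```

First apply '-437 days', '+89 days': 2041-12-28 → 2041-01-14.
Day-of-year for 2041-01-14: days since 2041-01-01 inclusive = 14, zero-padded to 014.

014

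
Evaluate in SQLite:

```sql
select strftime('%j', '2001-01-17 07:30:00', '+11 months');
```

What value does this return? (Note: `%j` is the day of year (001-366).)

First apply '+11 months': 2001-01-17 07:30:00 → 2001-12-17 07:30:00.
Day-of-year for 2001-12-17: days since 2001-01-01 inclusive = 351, zero-padded to 351.

351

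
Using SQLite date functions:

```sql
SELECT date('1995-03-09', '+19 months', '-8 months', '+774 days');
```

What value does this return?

1998-03-24

Adding +19 months to 1995-03-09 gives 1996-10-09.
Adding -8 months to 1996-10-09 gives 1996-02-09.
Applying '+774 days' to 1996-02-09: counting 774 days forward gives 1998-03-24.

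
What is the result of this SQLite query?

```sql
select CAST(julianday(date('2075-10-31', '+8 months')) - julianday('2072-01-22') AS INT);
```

1622

Adding +8 months to 2075-10-31 targets 2076-06-31. June 2076 has only 30 days, so SQLite normalizes the 1-day overflow forward to 2076-07-01.
9 days remain in January 2072 after the 22nd (31 − 22).
Full months from February 2072 through June 2076 contribute their day counts.
Then 1 day into July 2076.
Total: 9 + 29 + 31 + 30 + 31 + 30 + 31 + 31 + 30 + 31 + 30 + 31 + 31 + 28 + 31 + 30 + 31 + 30 + 31 + 31 + 30 + 31 + 30 + 31 + 31 + 28 + 31 + 30 + 31 + 30 + 31 + 31 + 30 + 31 + 30 + 31 + 31 + 28 + 31 + 30 + 31 + 30 + 31 + 31 + 30 + 31 + 30 + 31 + 31 + 29 + 31 + 30 + 31 + 30 + 1 = 1622.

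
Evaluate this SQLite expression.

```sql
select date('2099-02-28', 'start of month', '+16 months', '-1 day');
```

`start of month` rewinds 2099-02-28 to 2099-02-01.
Adding +16 months to 2099-02-01 gives 2100-06-01.
Going back 1 day from 2100-06-01 reaches 2100-05-31 (last day of May, 31 days).

2100-05-31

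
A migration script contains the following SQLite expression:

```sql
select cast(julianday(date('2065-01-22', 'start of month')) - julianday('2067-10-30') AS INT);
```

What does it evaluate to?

`start of month` rewinds 2065-01-22 to 2065-01-01.
30 days remain in January 2065 after the 1st (31 − 1).
Full months from February 2065 through September 2067 contribute their day counts.
Then 30 days into October 2067.
Total: 30 + 28 + 31 + 30 + 31 + 30 + 31 + 31 + 30 + 31 + 30 + 31 + 31 + 28 + 31 + 30 + 31 + 30 + 31 + 31 + 30 + 31 + 30 + 31 + 31 + 28 + 31 + 30 + 31 + 30 + 31 + 31 + 30 + 30 = 1032.
The subtraction is earlier − later, so the result is −1032 → -1032.

-1032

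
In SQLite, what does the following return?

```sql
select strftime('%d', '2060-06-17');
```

`%d` extracts the 2-digit day of month: 17.

17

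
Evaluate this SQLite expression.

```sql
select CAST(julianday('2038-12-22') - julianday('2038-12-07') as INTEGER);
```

15

Both dates are in December 2038: 22 − 7 = 15.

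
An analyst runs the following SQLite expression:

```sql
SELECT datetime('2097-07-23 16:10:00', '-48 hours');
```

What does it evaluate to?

2097-07-21 16:10:00

-48 hours from 2097-07-23 16:10:00 is 2097-07-21 16:10:00 (crosses midnight).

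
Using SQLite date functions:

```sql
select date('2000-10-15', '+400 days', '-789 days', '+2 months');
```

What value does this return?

Applying '+400 days' to 2000-10-15: counting 400 days forward gives 2001-11-19.
Applying '-789 days' to 2001-11-19: counting 789 days back gives 1999-09-22.
Adding +2 months to 1999-09-22 gives 1999-11-22.

1999-11-22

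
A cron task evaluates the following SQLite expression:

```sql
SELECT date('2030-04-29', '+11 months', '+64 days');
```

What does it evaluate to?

Adding +11 months to 2030-04-29 gives 2031-03-29.
Applying '+64 days' to 2031-03-29: counting 64 days forward gives 2031-06-01.

2031-06-01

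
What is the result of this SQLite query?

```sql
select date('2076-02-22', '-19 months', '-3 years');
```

Adding -19 months to 2076-02-22 gives 2074-07-22.
Adding -3 years to 2074-07-22 gives 2071-07-22.

2071-07-22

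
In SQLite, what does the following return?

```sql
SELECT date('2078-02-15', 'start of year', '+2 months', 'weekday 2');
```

`start of year` rewinds 2078-02-15 to 2078-01-01.
Adding +2 months to 2078-01-01 gives 2078-03-01.
`weekday 2` advances to the next Tuesday; 2078-03-01 is already a Tuesday, so it stays at 2078-03-01.

2078-03-01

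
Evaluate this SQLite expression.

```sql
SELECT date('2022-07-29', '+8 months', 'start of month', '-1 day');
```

2023-02-28

Adding +8 months to 2022-07-29 gives 2023-03-29.
`start of month` rewinds 2023-03-29 to 2023-03-01.
Going back 1 day from 2023-03-01 reaches 2023-02-28 (last day of February, 28 days).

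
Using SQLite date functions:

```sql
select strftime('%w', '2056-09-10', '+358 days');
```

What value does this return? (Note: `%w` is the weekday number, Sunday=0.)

1

First apply '+358 days': 2056-09-10 → 2057-09-03.
2057-09-03 is a Monday; with Sunday=0 that is 1.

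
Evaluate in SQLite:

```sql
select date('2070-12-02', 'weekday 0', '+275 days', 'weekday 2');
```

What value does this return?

2071-09-08

`weekday 0` advances to the next Sunday; 2070-12-02 is a Tuesday, so it moves forward to 2070-12-07.
Applying '+275 days' to 2070-12-07: counting 275 days forward gives 2071-09-08.
`weekday 2` advances to the next Tuesday; 2071-09-08 is already a Tuesday, so it stays at 2071-09-08.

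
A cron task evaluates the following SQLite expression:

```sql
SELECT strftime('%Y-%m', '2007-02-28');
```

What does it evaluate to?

2007-02

`%Y-%m` extracts the year-month: 2007-02.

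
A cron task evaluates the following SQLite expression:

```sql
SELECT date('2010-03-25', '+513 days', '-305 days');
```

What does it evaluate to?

Applying '+513 days' to 2010-03-25: counting 513 days forward gives 2011-08-20.
Applying '-305 days' to 2011-08-20: counting 305 days back gives 2010-10-19.

2010-10-19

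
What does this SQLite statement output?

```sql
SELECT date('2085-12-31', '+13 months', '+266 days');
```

2087-10-24

Adding +13 months to 2085-12-31 gives 2087-01-31.
Applying '+266 days' to 2087-01-31: counting 266 days forward gives 2087-10-24.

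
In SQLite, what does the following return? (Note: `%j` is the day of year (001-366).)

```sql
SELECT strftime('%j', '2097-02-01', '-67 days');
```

331

First apply '-67 days': 2097-02-01 → 2096-11-26.
Day-of-year for 2096-11-26: days since 2096-01-01 inclusive = 331, zero-padded to 331.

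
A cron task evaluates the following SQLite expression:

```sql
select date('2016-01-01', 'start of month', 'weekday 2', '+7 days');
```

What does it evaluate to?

`start of month` rewinds 2016-01-01 to 2016-01-01.
`weekday 2` advances to the next Tuesday; 2016-01-01 is a Friday, so it moves forward to 2016-01-05.
Advancing 7 more days within January lands on 2016-01-12.

2016-01-12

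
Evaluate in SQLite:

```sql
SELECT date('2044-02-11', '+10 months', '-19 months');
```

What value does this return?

Adding +10 months to 2044-02-11 gives 2044-12-11.
Adding -19 months to 2044-12-11 gives 2043-05-11.

2043-05-11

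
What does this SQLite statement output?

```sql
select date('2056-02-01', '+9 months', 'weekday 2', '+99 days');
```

2057-02-14

Adding +9 months to 2056-02-01 gives 2056-11-01.
`weekday 2` advances to the next Tuesday; 2056-11-01 is a Wednesday, so it moves forward to 2056-11-07.
Applying '+99 days' to 2056-11-07: counting 99 days forward gives 2057-02-14.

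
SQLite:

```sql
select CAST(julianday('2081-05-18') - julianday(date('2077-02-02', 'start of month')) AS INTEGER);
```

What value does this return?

`start of month` rewinds 2077-02-02 to 2077-02-01.
27 days remain in February 2077 after the 1st (28 − 1).
Full months from March 2077 through April 2081 contribute their day counts.
Then 18 days into May 2081.
Total: 27 + 31 + 30 + 31 + 30 + 31 + 31 + 30 + 31 + 30 + 31 + 31 + 28 + 31 + 30 + 31 + 30 + 31 + 31 + 30 + 31 + 30 + 31 + 31 + 28 + 31 + 30 + 31 + 30 + 31 + 31 + 30 + 31 + 30 + 31 + 31 + 29 + 31 + 30 + 31 + 30 + 31 + 31 + 30 + 31 + 30 + 31 + 31 + 28 + 31 + 30 + 18 = 1567.

1567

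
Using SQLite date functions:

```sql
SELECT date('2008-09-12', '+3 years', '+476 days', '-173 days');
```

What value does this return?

2012-07-11

Adding +3 years to 2008-09-12 gives 2011-09-12.
Applying '+476 days' to 2011-09-12: counting 476 days forward gives 2012-12-31.
Applying '-173 days' to 2012-12-31: counting 173 days back gives 2012-07-11.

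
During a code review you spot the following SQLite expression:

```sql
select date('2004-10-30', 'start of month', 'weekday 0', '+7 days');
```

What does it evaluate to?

2004-10-10

`start of month` rewinds 2004-10-30 to 2004-10-01.
`weekday 0` advances to the next Sunday; 2004-10-01 is a Friday, so it moves forward to 2004-10-03.
Advancing 7 more days within October lands on 2004-10-10.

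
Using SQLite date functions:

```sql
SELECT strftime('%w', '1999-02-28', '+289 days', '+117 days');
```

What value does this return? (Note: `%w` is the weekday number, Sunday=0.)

0

First apply '+289 days', '+117 days': 1999-02-28 → 2000-04-09.
2000-04-09 is a Sunday; with Sunday=0 that is 0.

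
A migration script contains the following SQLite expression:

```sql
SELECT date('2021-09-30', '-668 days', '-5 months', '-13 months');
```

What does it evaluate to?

2018-06-02

Applying '-668 days' to 2021-09-30: counting 668 days back gives 2019-12-02.
Adding -5 months to 2019-12-02 gives 2019-07-02.
Adding -13 months to 2019-07-02 gives 2018-06-02.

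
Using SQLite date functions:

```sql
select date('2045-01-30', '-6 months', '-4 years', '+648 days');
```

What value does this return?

Adding -6 months to 2045-01-30 gives 2044-07-30.
Adding -4 years to 2044-07-30 gives 2040-07-30.
Applying '+648 days' to 2040-07-30: counting 648 days forward gives 2042-05-09.

2042-05-09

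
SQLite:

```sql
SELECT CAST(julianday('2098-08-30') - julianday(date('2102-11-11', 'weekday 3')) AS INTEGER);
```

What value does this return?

`weekday 3` advances to the next Wednesday; 2102-11-11 is a Saturday, so it moves forward to 2102-11-15.
1 day remains in August 2098 after the 30th (31 − 30).
Full months from September 2098 through October 2102 contribute their day counts.
Then 15 days into November 2102.
Total: 1 + 30 + 31 + 30 + 31 + 31 + 28 + 31 + 30 + 31 + 30 + 31 + 31 + 30 + 31 + 30 + 31 + 31 + 28 + 31 + 30 + 31 + 30 + 31 + 31 + 30 + 31 + 30 + 31 + 31 + 28 + 31 + 30 + 31 + 30 + 31 + 31 + 30 + 31 + 30 + 31 + 31 + 28 + 31 + 30 + 31 + 30 + 31 + 31 + 30 + 31 + 15 = 1537.
The subtraction is earlier − later, so the result is −1537 → -1537.

-1537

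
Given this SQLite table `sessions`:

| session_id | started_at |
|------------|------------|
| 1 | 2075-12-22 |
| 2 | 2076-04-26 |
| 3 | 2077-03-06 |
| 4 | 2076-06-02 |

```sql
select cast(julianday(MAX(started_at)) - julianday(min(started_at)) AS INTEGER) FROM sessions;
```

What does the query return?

440

MIN = 2075-12-22, MAX = 2077-03-06.
9 days remain in December 2075 after the 22nd (31 − 22).
Full months from January 2076 through February 2077 contribute their day counts.
Then 6 days into March 2077.
Total: 9 + 31 + 29 + 31 + 30 + 31 + 30 + 31 + 31 + 30 + 31 + 30 + 31 + 31 + 28 + 6 = 440.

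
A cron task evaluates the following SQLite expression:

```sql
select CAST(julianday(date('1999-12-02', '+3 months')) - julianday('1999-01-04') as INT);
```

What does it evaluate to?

Adding +3 months to 1999-12-02 gives 2000-03-02.
27 days remain in January 1999 after the 4th (31 − 4).
Full months from February 1999 through February 2000 contribute their day counts.
Then 2 days into March 2000.
Total: 27 + 28 + 31 + 30 + 31 + 30 + 31 + 31 + 30 + 31 + 30 + 31 + 31 + 29 + 2 = 423.

423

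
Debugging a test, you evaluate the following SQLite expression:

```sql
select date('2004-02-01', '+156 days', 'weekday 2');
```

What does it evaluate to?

2004-07-06

Applying '+156 days' to 2004-02-01: counting 156 days forward gives 2004-07-06.
`weekday 2` advances to the next Tuesday; 2004-07-06 is already a Tuesday, so it stays at 2004-07-06.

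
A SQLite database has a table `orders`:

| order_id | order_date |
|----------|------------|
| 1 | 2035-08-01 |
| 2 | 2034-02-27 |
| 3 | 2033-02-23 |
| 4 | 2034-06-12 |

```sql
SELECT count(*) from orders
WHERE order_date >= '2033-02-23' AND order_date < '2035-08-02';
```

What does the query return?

Rows in [2033-02-23, 2035-08-02): 2035-08-01, 2034-02-27, 2033-02-23, 2034-06-12 → 4 rows.

4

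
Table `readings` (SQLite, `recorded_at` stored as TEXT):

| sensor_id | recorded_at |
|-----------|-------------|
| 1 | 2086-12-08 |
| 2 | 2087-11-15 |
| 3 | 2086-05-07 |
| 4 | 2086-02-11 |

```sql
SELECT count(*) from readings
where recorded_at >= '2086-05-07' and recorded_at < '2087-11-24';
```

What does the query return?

3

Rows in [2086-05-07, 2087-11-24): 2086-12-08, 2087-11-15, 2086-05-07 → 3 rows.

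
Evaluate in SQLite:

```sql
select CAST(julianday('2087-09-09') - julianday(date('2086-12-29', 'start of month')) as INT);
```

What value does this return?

282

`start of month` rewinds 2086-12-29 to 2086-12-01.
30 days remain in December 2086 after the 1st (31 − 1).
Full months from January 2087 through August 2087 contribute their day counts.
Then 9 days into September 2087.
Total: 30 + 31 + 28 + 31 + 30 + 31 + 30 + 31 + 31 + 9 = 282.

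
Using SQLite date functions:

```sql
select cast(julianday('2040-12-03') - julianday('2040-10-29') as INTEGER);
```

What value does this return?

35

2 days remain in October 2040 after the 29th (31 − 29).
November 2040: 30 days.
Then 3 days into December 2040.
Total: 2 + 30 + 3 = 35.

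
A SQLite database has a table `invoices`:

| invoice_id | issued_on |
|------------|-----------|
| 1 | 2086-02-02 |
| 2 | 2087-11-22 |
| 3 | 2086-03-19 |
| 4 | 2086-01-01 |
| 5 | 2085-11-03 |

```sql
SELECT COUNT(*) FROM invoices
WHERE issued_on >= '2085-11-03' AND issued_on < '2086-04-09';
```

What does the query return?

Rows in [2085-11-03, 2086-04-09): 2086-02-02, 2086-03-19, 2086-01-01, 2085-11-03 → 4 rows.

4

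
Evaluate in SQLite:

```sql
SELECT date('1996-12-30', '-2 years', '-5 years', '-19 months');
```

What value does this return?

1988-05-30

Adding -2 years to 1996-12-30 gives 1994-12-30.
Adding -5 years to 1994-12-30 gives 1989-12-30.
Adding -19 months to 1989-12-30 gives 1988-05-30.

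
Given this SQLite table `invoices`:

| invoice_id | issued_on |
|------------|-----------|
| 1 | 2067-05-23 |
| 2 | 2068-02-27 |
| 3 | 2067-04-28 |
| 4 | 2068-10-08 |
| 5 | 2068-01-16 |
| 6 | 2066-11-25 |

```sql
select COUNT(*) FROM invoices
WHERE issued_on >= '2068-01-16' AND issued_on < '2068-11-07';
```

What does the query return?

Rows in [2068-01-16, 2068-11-07): 2068-02-27, 2068-10-08, 2068-01-16 → 3 rows.

3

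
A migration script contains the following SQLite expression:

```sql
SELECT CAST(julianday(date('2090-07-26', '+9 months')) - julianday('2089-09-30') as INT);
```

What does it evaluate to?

573

Adding +9 months to 2090-07-26 gives 2091-04-26.
0 days remain in September 2089 after the 30th (30 − 30).
Full months from October 2089 through March 2091 contribute their day counts.
Then 26 days into April 2091.
Total: 0 + 31 + 30 + 31 + 31 + 28 + 31 + 30 + 31 + 30 + 31 + 31 + 30 + 31 + 30 + 31 + 31 + 28 + 31 + 26 = 573.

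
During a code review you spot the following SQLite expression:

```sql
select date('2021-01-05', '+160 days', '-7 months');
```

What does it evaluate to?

Applying '+160 days' to 2021-01-05: counting 160 days forward gives 2021-06-14.
Adding -7 months to 2021-06-14 gives 2020-11-14.

2020-11-14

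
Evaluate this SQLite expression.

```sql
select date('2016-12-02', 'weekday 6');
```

2016-12-03

`weekday 6` advances to the next Saturday; 2016-12-02 is a Friday, so it moves forward to 2016-12-03.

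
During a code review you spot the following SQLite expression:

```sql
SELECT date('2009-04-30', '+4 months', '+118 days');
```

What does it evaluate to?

Adding +4 months to 2009-04-30 gives 2009-08-30.
Applying '+118 days' to 2009-08-30: counting 118 days forward gives 2009-12-26.

2009-12-26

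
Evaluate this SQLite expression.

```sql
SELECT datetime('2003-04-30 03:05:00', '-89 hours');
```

-89 hours from 2003-04-30 03:05:00 is 2003-04-26 10:05:00 (crosses midnight).

2003-04-26 10:05:00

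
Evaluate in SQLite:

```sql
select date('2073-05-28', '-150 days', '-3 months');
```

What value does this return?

2072-09-29

Applying '-150 days' to 2073-05-28: counting 150 days back gives 2072-12-29.
Adding -3 months to 2072-12-29 gives 2072-09-29.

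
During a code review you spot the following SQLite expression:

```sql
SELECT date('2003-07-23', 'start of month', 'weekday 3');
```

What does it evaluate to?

`start of month` rewinds 2003-07-23 to 2003-07-01.
`weekday 3` advances to the next Wednesday; 2003-07-01 is a Tuesday, so it moves forward to 2003-07-02.

2003-07-02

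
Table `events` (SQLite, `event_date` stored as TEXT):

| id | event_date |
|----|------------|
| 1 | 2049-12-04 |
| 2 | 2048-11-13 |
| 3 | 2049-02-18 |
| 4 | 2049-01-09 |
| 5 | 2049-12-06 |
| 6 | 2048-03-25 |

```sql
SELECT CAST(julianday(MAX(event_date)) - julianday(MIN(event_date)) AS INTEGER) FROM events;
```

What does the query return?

621

MIN = 2048-03-25, MAX = 2049-12-06.
6 days remain in March 2048 after the 25th (31 − 25).
Full months from April 2048 through November 2049 contribute their day counts.
Then 6 days into December 2049.
Total: 6 + 30 + 31 + 30 + 31 + 31 + 30 + 31 + 30 + 31 + 31 + 28 + 31 + 30 + 31 + 30 + 31 + 31 + 30 + 31 + 30 + 6 = 621.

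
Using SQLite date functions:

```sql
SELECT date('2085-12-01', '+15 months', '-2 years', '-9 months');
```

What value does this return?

Adding +15 months to 2085-12-01 gives 2087-03-01.
Adding -2 years to 2087-03-01 gives 2085-03-01.
Adding -9 months to 2085-03-01 gives 2084-06-01.

2084-06-01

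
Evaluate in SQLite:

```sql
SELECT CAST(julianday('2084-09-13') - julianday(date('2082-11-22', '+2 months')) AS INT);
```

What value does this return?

Adding +2 months to 2082-11-22 gives 2083-01-22.
9 days remain in January 2083 after the 22nd (31 − 22).
Full months from February 2083 through August 2084 contribute their day counts.
Then 13 days into September 2084.
Total: 9 + 28 + 31 + 30 + 31 + 30 + 31 + 31 + 30 + 31 + 30 + 31 + 31 + 29 + 31 + 30 + 31 + 30 + 31 + 31 + 13 = 600.

600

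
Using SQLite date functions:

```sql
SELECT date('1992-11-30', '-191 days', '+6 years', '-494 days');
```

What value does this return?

1997-01-14

Applying '-191 days' to 1992-11-30: counting 191 days back gives 1992-05-23.
Adding +6 years to 1992-05-23 gives 1998-05-23.
Applying '-494 days' to 1998-05-23: counting 494 days back gives 1997-01-14.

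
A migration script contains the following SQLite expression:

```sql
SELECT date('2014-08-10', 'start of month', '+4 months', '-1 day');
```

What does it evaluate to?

2014-11-30

`start of month` rewinds 2014-08-10 to 2014-08-01.
Adding +4 months to 2014-08-01 gives 2014-12-01.
Going back 1 day from 2014-12-01 reaches 2014-11-30 (last day of November, 30 days).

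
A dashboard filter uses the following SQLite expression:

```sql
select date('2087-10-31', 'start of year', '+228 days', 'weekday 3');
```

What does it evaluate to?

`start of year` rewinds 2087-10-31 to 2087-01-01.
Applying '+228 days' to 2087-01-01: counting 228 days forward gives 2087-08-17.
`weekday 3` advances to the next Wednesday; 2087-08-17 is a Sunday, so it moves forward to 2087-08-20.

2087-08-20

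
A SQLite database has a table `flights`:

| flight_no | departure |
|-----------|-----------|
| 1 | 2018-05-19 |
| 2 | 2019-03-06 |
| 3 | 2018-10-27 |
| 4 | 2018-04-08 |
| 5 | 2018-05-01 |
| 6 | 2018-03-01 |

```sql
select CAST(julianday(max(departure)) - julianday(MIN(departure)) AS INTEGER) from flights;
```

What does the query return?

370

MIN = 2018-03-01, MAX = 2019-03-06.
30 days remain in March 2018 after the 1st (31 − 1).
Full months from April 2018 through February 2019 contribute their day counts.
Then 6 days into March 2019.
Total: 30 + 30 + 31 + 30 + 31 + 31 + 30 + 31 + 30 + 31 + 31 + 28 + 6 = 370.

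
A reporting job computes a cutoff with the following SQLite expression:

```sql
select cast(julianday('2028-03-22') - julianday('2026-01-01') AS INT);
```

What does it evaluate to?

811

30 days remain in January 2026 after the 1st (31 − 1).
Full months from February 2026 through February 2028 contribute their day counts.
Then 22 days into March 2028.
Total: 30 + 28 + 31 + 30 + 31 + 30 + 31 + 31 + 30 + 31 + 30 + 31 + 31 + 28 + 31 + 30 + 31 + 30 + 31 + 31 + 30 + 31 + 30 + 31 + 31 + 29 + 22 = 811.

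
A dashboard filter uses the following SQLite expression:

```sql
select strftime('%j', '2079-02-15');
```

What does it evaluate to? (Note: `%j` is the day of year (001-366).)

Day-of-year for 2079-02-15: days since 2079-01-01 inclusive = 46, zero-padded to 046.

046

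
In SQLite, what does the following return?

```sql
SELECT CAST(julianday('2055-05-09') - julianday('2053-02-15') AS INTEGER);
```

13 days remain in February 2053 after the 15th (28 − 15).
Full months from March 2053 through April 2055 contribute their day counts.
Then 9 days into May 2055.
Total: 13 + 31 + 30 + 31 + 30 + 31 + 31 + 30 + 31 + 30 + 31 + 31 + 28 + 31 + 30 + 31 + 30 + 31 + 31 + 30 + 31 + 30 + 31 + 31 + 28 + 31 + 30 + 9 = 813.

813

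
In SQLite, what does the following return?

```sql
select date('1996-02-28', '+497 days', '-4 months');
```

1997-03-09

Applying '+497 days' to 1996-02-28: counting 497 days forward gives 1997-07-09.
Adding -4 months to 1997-07-09 gives 1997-03-09.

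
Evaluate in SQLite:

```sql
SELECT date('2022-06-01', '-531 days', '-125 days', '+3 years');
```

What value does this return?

2023-08-14

Applying '-531 days' to 2022-06-01: counting 531 days back gives 2020-12-17.
Applying '-125 days' to 2020-12-17: counting 125 days back gives 2020-08-14.
Adding +3 years to 2020-08-14 gives 2023-08-14.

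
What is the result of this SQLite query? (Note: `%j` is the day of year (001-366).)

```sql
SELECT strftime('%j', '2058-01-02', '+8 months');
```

First apply '+8 months': 2058-01-02 → 2058-09-02.
Day-of-year for 2058-09-02: days since 2058-01-01 inclusive = 245, zero-padded to 245.

245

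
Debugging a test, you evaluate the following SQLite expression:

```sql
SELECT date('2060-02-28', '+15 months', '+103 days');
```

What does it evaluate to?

2061-09-08

Adding +15 months to 2060-02-28 gives 2061-05-28.
Applying '+103 days' to 2061-05-28: counting 103 days forward gives 2061-09-08.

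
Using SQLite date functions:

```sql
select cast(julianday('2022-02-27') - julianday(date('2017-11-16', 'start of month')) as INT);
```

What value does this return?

1579

`start of month` rewinds 2017-11-16 to 2017-11-01.
29 days remain in November 2017 after the 1st (30 − 1).
Full months from December 2017 through January 2022 contribute their day counts.
Then 27 days into February 2022.
Total: 29 + 31 + 31 + 28 + 31 + 30 + 31 + 30 + 31 + 31 + 30 + 31 + 30 + 31 + 31 + 28 + 31 + 30 + 31 + 30 + 31 + 31 + 30 + 31 + 30 + 31 + 31 + 29 + 31 + 30 + 31 + 30 + 31 + 31 + 30 + 31 + 30 + 31 + 31 + 28 + 31 + 30 + 31 + 30 + 31 + 31 + 30 + 31 + 30 + 31 + 31 + 27 = 1579.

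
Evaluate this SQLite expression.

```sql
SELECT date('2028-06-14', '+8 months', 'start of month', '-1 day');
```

2029-01-31

Adding +8 months to 2028-06-14 gives 2029-02-14.
`start of month` rewinds 2029-02-14 to 2029-02-01.
Going back 1 day from 2029-02-01 reaches 2029-01-31 (last day of January, 31 days).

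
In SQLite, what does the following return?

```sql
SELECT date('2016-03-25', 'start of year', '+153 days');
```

2016-06-02

`start of year` rewinds 2016-03-25 to 2016-01-01.
Applying '+153 days' to 2016-01-01: counting 153 days forward gives 2016-06-02.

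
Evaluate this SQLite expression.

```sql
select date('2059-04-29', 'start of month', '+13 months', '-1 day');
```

2060-04-30

`start of month` rewinds 2059-04-29 to 2059-04-01.
Adding +13 months to 2059-04-01 gives 2060-05-01.
Going back 1 day from 2060-05-01 reaches 2060-04-30 (last day of April, 30 days).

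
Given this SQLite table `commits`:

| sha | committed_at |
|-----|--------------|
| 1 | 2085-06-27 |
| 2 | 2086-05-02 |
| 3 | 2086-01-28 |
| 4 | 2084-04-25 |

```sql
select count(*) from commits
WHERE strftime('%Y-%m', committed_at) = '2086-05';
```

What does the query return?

1

Rows with year-month 2086-05: 2086-05-02 → 1.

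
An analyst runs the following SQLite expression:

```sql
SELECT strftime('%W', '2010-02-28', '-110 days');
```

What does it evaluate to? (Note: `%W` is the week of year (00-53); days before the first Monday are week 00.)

First apply '-110 days': 2010-02-28 → 2009-11-10.
2009-11-10 is a Tuesday. SQLite's %W counts Mondays since the year started; the result is 45.

45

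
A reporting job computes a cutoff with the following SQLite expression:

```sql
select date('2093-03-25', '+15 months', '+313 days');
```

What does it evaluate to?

2095-05-04

Adding +15 months to 2093-03-25 gives 2094-06-25.
Applying '+313 days' to 2094-06-25: counting 313 days forward gives 2095-05-04.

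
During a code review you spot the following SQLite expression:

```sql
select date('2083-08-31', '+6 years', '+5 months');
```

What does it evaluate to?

Adding +6 years to 2083-08-31 gives 2089-08-31.
Adding +5 months to 2089-08-31 gives 2090-01-31.

2090-01-31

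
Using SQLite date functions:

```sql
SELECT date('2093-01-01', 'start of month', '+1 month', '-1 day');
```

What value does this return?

`start of month` rewinds 2093-01-01 to 2093-01-01.
Adding +1 month to 2093-01-01 gives 2093-02-01.
Going back 1 day from 2093-02-01 reaches 2093-01-31 (last day of January, 31 days).

2093-01-31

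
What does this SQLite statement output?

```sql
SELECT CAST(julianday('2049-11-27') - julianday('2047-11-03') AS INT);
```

755

27 days remain in November 2047 after the 3rd (30 − 3).
Full months from December 2047 through October 2049 contribute their day counts.
Then 27 days into November 2049.
Total: 27 + 31 + 31 + 29 + 31 + 30 + 31 + 30 + 31 + 31 + 30 + 31 + 30 + 31 + 31 + 28 + 31 + 30 + 31 + 30 + 31 + 31 + 30 + 31 + 27 = 755.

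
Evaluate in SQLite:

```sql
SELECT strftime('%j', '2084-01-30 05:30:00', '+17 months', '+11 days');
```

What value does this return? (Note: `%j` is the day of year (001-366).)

192

First apply '+17 months', '+11 days': 2084-01-30 05:30:00 → 2085-07-11 05:30:00.
Day-of-year for 2085-07-11: days since 2085-01-01 inclusive = 192, zero-padded to 192.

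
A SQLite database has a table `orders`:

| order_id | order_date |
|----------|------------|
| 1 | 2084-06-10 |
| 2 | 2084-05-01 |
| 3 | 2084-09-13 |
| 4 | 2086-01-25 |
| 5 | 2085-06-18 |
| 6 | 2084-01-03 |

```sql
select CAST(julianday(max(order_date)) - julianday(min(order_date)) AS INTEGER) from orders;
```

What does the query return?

753

MIN = 2084-01-03, MAX = 2086-01-25.
28 days remain in January 2084 after the 3rd (31 − 3).
Full months from February 2084 through December 2085 contribute their day counts.
Then 25 days into January 2086.
Total: 28 + 29 + 31 + 30 + 31 + 30 + 31 + 31 + 30 + 31 + 30 + 31 + 31 + 28 + 31 + 30 + 31 + 30 + 31 + 31 + 30 + 31 + 30 + 31 + 25 = 753.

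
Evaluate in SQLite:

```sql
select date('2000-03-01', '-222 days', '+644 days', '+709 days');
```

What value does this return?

Applying '-222 days' to 2000-03-01: counting 222 days back gives 1999-07-23.
Applying '+644 days' to 1999-07-23: counting 644 days forward gives 2001-04-27.
Applying '+709 days' to 2001-04-27: counting 709 days forward gives 2003-04-06.

2003-04-06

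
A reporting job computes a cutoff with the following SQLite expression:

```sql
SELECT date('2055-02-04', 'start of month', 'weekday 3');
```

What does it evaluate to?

`start of month` rewinds 2055-02-04 to 2055-02-01.
`weekday 3` advances to the next Wednesday; 2055-02-01 is a Monday, so it moves forward to 2055-02-03.

2055-02-03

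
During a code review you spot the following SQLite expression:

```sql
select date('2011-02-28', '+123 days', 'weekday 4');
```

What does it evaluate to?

Applying '+123 days' to 2011-02-28: counting 123 days forward gives 2011-07-01.
`weekday 4` advances to the next Thursday; 2011-07-01 is a Friday, so it moves forward to 2011-07-07.

2011-07-07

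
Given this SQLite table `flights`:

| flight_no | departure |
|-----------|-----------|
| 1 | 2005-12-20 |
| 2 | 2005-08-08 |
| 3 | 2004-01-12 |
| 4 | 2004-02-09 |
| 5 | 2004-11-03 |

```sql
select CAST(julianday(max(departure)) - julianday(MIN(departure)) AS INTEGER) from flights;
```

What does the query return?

708

MIN = 2004-01-12, MAX = 2005-12-20.
19 days remain in January 2004 after the 12th (31 − 12).
Full months from February 2004 through November 2005 contribute their day counts.
Then 20 days into December 2005.
Total: 19 + 29 + 31 + 30 + 31 + 30 + 31 + 31 + 30 + 31 + 30 + 31 + 31 + 28 + 31 + 30 + 31 + 30 + 31 + 31 + 30 + 31 + 30 + 20 = 708.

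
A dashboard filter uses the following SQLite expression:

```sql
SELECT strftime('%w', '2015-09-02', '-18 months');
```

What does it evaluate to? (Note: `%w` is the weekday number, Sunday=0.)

First apply '-18 months': 2015-09-02 → 2014-03-02.
2014-03-02 is a Sunday; with Sunday=0 that is 0.

0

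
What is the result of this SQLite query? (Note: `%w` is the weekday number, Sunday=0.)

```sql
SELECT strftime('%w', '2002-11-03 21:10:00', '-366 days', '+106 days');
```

6

First apply '-366 days', '+106 days': 2002-11-03 21:10:00 → 2002-02-16 21:10:00.
2002-02-16 is a Saturday; with Sunday=0 that is 6.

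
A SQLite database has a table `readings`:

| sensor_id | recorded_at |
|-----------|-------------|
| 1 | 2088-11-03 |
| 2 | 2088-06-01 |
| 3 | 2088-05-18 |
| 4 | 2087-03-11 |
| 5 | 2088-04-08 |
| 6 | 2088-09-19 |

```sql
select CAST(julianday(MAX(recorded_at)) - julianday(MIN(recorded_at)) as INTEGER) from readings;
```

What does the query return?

603

MIN = 2087-03-11, MAX = 2088-11-03.
20 days remain in March 2087 after the 11th (31 − 11).
Full months from April 2087 through October 2088 contribute their day counts.
Then 3 days into November 2088.
Total: 20 + 30 + 31 + 30 + 31 + 31 + 30 + 31 + 30 + 31 + 31 + 29 + 31 + 30 + 31 + 30 + 31 + 31 + 30 + 31 + 3 = 603.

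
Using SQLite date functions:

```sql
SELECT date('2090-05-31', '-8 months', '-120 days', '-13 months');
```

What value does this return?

2088-05-03

Adding -8 months to 2090-05-31 targets 2089-09-31. September 2089 has only 30 days, so SQLite normalizes the 1-day overflow forward to 2089-10-01.
Applying '-120 days' to 2089-10-01: counting 120 days back gives 2089-06-03.
Adding -13 months to 2089-06-03 gives 2088-05-03.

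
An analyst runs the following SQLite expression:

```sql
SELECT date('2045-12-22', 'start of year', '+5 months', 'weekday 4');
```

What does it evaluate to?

2045-06-01

`start of year` rewinds 2045-12-22 to 2045-01-01.
Adding +5 months to 2045-01-01 gives 2045-06-01.
`weekday 4` advances to the next Thursday; 2045-06-01 is already a Thursday, so it stays at 2045-06-01.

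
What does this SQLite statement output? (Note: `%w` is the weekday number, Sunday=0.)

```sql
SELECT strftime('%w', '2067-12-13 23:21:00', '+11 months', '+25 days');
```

6

First apply '+11 months', '+25 days': 2067-12-13 23:21:00 → 2068-12-08 23:21:00.
2068-12-08 is a Saturday; with Sunday=0 that is 6.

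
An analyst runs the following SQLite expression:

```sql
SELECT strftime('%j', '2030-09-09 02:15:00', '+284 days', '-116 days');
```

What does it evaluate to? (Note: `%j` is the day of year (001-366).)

055

First apply '+284 days', '-116 days': 2030-09-09 02:15:00 → 2031-02-24 02:15:00.
Day-of-year for 2031-02-24: days since 2031-01-01 inclusive = 55, zero-padded to 055.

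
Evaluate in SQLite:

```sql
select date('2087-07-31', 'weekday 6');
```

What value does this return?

`weekday 6` advances to the next Saturday; 2087-07-31 is a Thursday, so it moves forward to 2087-08-02.

2087-08-02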